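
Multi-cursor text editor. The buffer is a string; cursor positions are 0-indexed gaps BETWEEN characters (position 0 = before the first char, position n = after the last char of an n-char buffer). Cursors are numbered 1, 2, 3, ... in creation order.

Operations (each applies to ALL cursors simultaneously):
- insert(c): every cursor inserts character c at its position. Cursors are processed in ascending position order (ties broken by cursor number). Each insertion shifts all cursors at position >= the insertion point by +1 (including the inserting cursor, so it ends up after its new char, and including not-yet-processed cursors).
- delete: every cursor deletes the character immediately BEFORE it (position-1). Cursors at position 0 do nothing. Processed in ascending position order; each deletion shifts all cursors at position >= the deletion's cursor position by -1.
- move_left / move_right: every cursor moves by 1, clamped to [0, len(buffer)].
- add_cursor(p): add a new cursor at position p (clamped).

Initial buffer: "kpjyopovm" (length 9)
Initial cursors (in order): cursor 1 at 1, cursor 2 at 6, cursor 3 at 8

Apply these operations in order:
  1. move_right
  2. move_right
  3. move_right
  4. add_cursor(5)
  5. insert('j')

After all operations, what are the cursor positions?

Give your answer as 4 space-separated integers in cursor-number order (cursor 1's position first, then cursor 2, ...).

After op 1 (move_right): buffer="kpjyopovm" (len 9), cursors c1@2 c2@7 c3@9, authorship .........
After op 2 (move_right): buffer="kpjyopovm" (len 9), cursors c1@3 c2@8 c3@9, authorship .........
After op 3 (move_right): buffer="kpjyopovm" (len 9), cursors c1@4 c2@9 c3@9, authorship .........
After op 4 (add_cursor(5)): buffer="kpjyopovm" (len 9), cursors c1@4 c4@5 c2@9 c3@9, authorship .........
After op 5 (insert('j')): buffer="kpjyjojpovmjj" (len 13), cursors c1@5 c4@7 c2@13 c3@13, authorship ....1.4....23

Answer: 5 13 13 7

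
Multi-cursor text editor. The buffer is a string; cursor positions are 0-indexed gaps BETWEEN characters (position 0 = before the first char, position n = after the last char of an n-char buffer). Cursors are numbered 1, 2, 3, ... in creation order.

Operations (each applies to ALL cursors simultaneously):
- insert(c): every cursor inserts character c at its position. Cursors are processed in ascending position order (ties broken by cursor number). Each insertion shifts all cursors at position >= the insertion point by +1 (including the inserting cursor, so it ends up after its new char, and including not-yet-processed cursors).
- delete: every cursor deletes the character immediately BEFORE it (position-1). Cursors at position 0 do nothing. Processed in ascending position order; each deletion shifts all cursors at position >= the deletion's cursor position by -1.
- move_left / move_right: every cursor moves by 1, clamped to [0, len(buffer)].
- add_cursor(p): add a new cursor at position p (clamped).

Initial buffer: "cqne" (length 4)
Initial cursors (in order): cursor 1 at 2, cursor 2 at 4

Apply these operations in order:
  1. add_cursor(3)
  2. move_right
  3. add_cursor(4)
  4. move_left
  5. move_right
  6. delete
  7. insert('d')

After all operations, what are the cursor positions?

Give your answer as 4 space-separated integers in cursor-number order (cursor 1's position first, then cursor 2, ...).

Answer: 4 4 4 4

Derivation:
After op 1 (add_cursor(3)): buffer="cqne" (len 4), cursors c1@2 c3@3 c2@4, authorship ....
After op 2 (move_right): buffer="cqne" (len 4), cursors c1@3 c2@4 c3@4, authorship ....
After op 3 (add_cursor(4)): buffer="cqne" (len 4), cursors c1@3 c2@4 c3@4 c4@4, authorship ....
After op 4 (move_left): buffer="cqne" (len 4), cursors c1@2 c2@3 c3@3 c4@3, authorship ....
After op 5 (move_right): buffer="cqne" (len 4), cursors c1@3 c2@4 c3@4 c4@4, authorship ....
After op 6 (delete): buffer="" (len 0), cursors c1@0 c2@0 c3@0 c4@0, authorship 
After op 7 (insert('d')): buffer="dddd" (len 4), cursors c1@4 c2@4 c3@4 c4@4, authorship 1234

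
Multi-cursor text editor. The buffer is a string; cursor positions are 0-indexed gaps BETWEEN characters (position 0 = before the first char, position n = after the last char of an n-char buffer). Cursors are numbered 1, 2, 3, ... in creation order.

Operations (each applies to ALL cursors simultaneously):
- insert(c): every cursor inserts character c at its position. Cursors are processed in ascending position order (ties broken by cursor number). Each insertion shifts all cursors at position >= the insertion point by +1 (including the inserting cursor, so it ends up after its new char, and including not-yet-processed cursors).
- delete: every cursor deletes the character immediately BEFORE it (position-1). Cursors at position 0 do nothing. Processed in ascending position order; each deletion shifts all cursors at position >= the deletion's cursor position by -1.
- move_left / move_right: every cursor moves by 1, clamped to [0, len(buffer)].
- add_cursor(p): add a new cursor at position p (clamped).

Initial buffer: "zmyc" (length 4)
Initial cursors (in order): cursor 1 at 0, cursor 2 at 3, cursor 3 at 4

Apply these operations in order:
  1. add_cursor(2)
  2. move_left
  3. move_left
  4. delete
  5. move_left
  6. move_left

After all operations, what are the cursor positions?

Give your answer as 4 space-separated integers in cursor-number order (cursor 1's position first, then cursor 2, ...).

Answer: 0 0 0 0

Derivation:
After op 1 (add_cursor(2)): buffer="zmyc" (len 4), cursors c1@0 c4@2 c2@3 c3@4, authorship ....
After op 2 (move_left): buffer="zmyc" (len 4), cursors c1@0 c4@1 c2@2 c3@3, authorship ....
After op 3 (move_left): buffer="zmyc" (len 4), cursors c1@0 c4@0 c2@1 c3@2, authorship ....
After op 4 (delete): buffer="yc" (len 2), cursors c1@0 c2@0 c3@0 c4@0, authorship ..
After op 5 (move_left): buffer="yc" (len 2), cursors c1@0 c2@0 c3@0 c4@0, authorship ..
After op 6 (move_left): buffer="yc" (len 2), cursors c1@0 c2@0 c3@0 c4@0, authorship ..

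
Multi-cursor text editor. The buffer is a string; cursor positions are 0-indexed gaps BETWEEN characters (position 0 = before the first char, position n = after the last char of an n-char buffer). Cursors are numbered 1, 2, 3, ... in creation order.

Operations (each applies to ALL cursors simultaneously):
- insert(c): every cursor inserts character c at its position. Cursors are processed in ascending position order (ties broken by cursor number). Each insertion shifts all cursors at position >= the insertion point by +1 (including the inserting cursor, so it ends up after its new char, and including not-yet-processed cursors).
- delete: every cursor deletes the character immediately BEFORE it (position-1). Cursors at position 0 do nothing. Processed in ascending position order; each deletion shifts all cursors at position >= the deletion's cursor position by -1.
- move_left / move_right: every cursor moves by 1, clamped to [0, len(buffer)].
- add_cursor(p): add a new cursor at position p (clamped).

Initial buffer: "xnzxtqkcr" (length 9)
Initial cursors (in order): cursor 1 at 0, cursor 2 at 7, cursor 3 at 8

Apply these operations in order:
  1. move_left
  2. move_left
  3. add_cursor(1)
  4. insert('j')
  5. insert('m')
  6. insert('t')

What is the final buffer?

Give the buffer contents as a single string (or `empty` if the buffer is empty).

Answer: jmtxjmtnzxtjmtqjmtkcr

Derivation:
After op 1 (move_left): buffer="xnzxtqkcr" (len 9), cursors c1@0 c2@6 c3@7, authorship .........
After op 2 (move_left): buffer="xnzxtqkcr" (len 9), cursors c1@0 c2@5 c3@6, authorship .........
After op 3 (add_cursor(1)): buffer="xnzxtqkcr" (len 9), cursors c1@0 c4@1 c2@5 c3@6, authorship .........
After op 4 (insert('j')): buffer="jxjnzxtjqjkcr" (len 13), cursors c1@1 c4@3 c2@8 c3@10, authorship 1.4....2.3...
After op 5 (insert('m')): buffer="jmxjmnzxtjmqjmkcr" (len 17), cursors c1@2 c4@5 c2@11 c3@14, authorship 11.44....22.33...
After op 6 (insert('t')): buffer="jmtxjmtnzxtjmtqjmtkcr" (len 21), cursors c1@3 c4@7 c2@14 c3@18, authorship 111.444....222.333...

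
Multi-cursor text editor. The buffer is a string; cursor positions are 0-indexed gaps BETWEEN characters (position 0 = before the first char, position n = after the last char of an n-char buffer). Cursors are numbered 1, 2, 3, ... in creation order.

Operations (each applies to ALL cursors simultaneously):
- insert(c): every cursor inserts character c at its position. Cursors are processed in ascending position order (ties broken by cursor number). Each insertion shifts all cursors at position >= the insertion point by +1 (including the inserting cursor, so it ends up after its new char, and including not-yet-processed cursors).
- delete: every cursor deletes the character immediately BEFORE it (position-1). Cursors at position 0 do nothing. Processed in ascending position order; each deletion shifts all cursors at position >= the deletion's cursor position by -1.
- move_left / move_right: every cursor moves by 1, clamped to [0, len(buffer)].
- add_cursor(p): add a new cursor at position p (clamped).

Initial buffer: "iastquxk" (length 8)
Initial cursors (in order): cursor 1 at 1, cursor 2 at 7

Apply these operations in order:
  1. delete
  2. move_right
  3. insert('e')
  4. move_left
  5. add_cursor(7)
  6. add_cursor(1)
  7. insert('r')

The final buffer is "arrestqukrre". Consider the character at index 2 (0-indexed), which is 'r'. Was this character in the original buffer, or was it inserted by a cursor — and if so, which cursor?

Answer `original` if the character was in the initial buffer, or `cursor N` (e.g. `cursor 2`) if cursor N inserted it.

Answer: cursor 4

Derivation:
After op 1 (delete): buffer="astquk" (len 6), cursors c1@0 c2@5, authorship ......
After op 2 (move_right): buffer="astquk" (len 6), cursors c1@1 c2@6, authorship ......
After op 3 (insert('e')): buffer="aestquke" (len 8), cursors c1@2 c2@8, authorship .1.....2
After op 4 (move_left): buffer="aestquke" (len 8), cursors c1@1 c2@7, authorship .1.....2
After op 5 (add_cursor(7)): buffer="aestquke" (len 8), cursors c1@1 c2@7 c3@7, authorship .1.....2
After op 6 (add_cursor(1)): buffer="aestquke" (len 8), cursors c1@1 c4@1 c2@7 c3@7, authorship .1.....2
After op 7 (insert('r')): buffer="arrestqukrre" (len 12), cursors c1@3 c4@3 c2@11 c3@11, authorship .141.....232
Authorship (.=original, N=cursor N): . 1 4 1 . . . . . 2 3 2
Index 2: author = 4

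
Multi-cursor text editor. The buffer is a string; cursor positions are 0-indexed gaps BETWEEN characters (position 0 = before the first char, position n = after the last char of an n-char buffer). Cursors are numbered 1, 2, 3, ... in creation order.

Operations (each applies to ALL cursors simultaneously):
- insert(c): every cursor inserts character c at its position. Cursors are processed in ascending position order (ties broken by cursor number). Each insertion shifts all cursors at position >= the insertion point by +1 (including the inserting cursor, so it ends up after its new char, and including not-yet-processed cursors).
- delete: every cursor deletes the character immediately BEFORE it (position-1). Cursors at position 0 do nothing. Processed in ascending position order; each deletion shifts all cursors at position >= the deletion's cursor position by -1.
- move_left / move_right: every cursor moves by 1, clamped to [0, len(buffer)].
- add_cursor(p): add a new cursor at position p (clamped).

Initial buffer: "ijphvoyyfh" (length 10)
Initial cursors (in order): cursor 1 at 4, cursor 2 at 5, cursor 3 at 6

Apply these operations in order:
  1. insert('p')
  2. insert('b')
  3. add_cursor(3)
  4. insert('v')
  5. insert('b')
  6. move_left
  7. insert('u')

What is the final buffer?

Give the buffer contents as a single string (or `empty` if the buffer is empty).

Answer: ijpvubhpbvubvpbvubopbvubyyfh

Derivation:
After op 1 (insert('p')): buffer="ijphpvpopyyfh" (len 13), cursors c1@5 c2@7 c3@9, authorship ....1.2.3....
After op 2 (insert('b')): buffer="ijphpbvpbopbyyfh" (len 16), cursors c1@6 c2@9 c3@12, authorship ....11.22.33....
After op 3 (add_cursor(3)): buffer="ijphpbvpbopbyyfh" (len 16), cursors c4@3 c1@6 c2@9 c3@12, authorship ....11.22.33....
After op 4 (insert('v')): buffer="ijpvhpbvvpbvopbvyyfh" (len 20), cursors c4@4 c1@8 c2@12 c3@16, authorship ...4.111.222.333....
After op 5 (insert('b')): buffer="ijpvbhpbvbvpbvbopbvbyyfh" (len 24), cursors c4@5 c1@10 c2@15 c3@20, authorship ...44.1111.2222.3333....
After op 6 (move_left): buffer="ijpvbhpbvbvpbvbopbvbyyfh" (len 24), cursors c4@4 c1@9 c2@14 c3@19, authorship ...44.1111.2222.3333....
After op 7 (insert('u')): buffer="ijpvubhpbvubvpbvubopbvubyyfh" (len 28), cursors c4@5 c1@11 c2@17 c3@23, authorship ...444.11111.22222.33333....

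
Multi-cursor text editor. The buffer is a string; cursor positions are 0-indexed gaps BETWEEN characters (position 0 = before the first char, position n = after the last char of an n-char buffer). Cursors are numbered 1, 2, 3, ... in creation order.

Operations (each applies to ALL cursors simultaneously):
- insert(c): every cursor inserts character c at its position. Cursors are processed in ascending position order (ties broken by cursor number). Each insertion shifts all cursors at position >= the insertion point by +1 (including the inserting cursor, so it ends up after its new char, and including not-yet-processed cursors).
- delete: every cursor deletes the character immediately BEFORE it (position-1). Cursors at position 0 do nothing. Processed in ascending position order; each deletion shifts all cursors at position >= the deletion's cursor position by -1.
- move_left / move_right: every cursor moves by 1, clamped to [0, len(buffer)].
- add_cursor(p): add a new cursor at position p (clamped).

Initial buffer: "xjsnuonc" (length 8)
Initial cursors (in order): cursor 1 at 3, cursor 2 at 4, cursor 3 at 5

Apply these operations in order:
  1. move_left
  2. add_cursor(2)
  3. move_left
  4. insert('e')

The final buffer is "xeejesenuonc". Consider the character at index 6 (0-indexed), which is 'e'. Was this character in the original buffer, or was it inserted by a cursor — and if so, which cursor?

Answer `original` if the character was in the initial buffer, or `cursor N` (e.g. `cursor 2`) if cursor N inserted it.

Answer: cursor 3

Derivation:
After op 1 (move_left): buffer="xjsnuonc" (len 8), cursors c1@2 c2@3 c3@4, authorship ........
After op 2 (add_cursor(2)): buffer="xjsnuonc" (len 8), cursors c1@2 c4@2 c2@3 c3@4, authorship ........
After op 3 (move_left): buffer="xjsnuonc" (len 8), cursors c1@1 c4@1 c2@2 c3@3, authorship ........
After op 4 (insert('e')): buffer="xeejesenuonc" (len 12), cursors c1@3 c4@3 c2@5 c3@7, authorship .14.2.3.....
Authorship (.=original, N=cursor N): . 1 4 . 2 . 3 . . . . .
Index 6: author = 3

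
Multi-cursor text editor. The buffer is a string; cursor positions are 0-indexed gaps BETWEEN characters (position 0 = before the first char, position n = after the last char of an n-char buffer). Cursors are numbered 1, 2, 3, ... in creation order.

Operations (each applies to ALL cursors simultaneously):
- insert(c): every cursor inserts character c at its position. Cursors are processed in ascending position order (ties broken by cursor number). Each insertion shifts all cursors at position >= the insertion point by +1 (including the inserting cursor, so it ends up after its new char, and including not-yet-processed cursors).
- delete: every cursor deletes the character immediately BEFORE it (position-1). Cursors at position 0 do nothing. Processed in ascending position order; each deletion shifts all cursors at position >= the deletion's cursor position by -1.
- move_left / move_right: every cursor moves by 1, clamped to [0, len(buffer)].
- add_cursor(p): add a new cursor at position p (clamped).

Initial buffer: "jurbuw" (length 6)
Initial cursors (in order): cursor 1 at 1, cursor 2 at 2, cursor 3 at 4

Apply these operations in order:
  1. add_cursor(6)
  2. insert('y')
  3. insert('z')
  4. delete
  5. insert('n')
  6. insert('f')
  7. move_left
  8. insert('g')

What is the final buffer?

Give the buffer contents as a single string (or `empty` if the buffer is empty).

After op 1 (add_cursor(6)): buffer="jurbuw" (len 6), cursors c1@1 c2@2 c3@4 c4@6, authorship ......
After op 2 (insert('y')): buffer="jyuyrbyuwy" (len 10), cursors c1@2 c2@4 c3@7 c4@10, authorship .1.2..3..4
After op 3 (insert('z')): buffer="jyzuyzrbyzuwyz" (len 14), cursors c1@3 c2@6 c3@10 c4@14, authorship .11.22..33..44
After op 4 (delete): buffer="jyuyrbyuwy" (len 10), cursors c1@2 c2@4 c3@7 c4@10, authorship .1.2..3..4
After op 5 (insert('n')): buffer="jynuynrbynuwyn" (len 14), cursors c1@3 c2@6 c3@10 c4@14, authorship .11.22..33..44
After op 6 (insert('f')): buffer="jynfuynfrbynfuwynf" (len 18), cursors c1@4 c2@8 c3@13 c4@18, authorship .111.222..333..444
After op 7 (move_left): buffer="jynfuynfrbynfuwynf" (len 18), cursors c1@3 c2@7 c3@12 c4@17, authorship .111.222..333..444
After op 8 (insert('g')): buffer="jyngfuyngfrbyngfuwyngf" (len 22), cursors c1@4 c2@9 c3@15 c4@21, authorship .1111.2222..3333..4444

Answer: jyngfuyngfrbyngfuwyngf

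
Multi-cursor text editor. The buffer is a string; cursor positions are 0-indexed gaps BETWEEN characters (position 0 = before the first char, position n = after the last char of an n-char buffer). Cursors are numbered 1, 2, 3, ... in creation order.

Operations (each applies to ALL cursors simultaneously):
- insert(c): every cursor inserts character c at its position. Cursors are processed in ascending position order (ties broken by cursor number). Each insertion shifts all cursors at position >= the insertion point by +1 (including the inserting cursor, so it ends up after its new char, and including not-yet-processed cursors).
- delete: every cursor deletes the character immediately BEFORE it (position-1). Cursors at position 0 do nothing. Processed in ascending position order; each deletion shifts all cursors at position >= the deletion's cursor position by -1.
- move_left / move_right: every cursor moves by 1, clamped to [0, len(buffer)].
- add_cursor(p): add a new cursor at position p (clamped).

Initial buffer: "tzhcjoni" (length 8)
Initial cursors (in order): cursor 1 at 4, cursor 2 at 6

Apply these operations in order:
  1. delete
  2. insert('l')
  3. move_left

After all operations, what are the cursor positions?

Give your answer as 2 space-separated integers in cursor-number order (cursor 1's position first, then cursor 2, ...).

Answer: 3 5

Derivation:
After op 1 (delete): buffer="tzhjni" (len 6), cursors c1@3 c2@4, authorship ......
After op 2 (insert('l')): buffer="tzhljlni" (len 8), cursors c1@4 c2@6, authorship ...1.2..
After op 3 (move_left): buffer="tzhljlni" (len 8), cursors c1@3 c2@5, authorship ...1.2..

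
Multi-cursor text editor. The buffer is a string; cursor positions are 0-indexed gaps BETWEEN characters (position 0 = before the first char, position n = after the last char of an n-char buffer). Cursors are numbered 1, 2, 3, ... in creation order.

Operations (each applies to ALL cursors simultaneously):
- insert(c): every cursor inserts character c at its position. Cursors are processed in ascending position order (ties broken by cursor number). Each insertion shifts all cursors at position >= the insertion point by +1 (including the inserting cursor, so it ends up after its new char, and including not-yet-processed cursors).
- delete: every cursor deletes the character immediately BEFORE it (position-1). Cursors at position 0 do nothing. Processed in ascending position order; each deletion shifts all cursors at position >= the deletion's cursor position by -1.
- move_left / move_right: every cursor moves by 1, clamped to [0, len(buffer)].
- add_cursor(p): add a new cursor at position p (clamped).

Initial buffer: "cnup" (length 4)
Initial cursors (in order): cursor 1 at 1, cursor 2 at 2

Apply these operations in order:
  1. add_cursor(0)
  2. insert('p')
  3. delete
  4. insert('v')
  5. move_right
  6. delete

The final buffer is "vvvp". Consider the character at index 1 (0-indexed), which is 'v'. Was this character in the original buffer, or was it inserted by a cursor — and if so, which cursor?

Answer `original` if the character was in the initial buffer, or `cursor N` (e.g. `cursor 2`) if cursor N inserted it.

Answer: cursor 1

Derivation:
After op 1 (add_cursor(0)): buffer="cnup" (len 4), cursors c3@0 c1@1 c2@2, authorship ....
After op 2 (insert('p')): buffer="pcpnpup" (len 7), cursors c3@1 c1@3 c2@5, authorship 3.1.2..
After op 3 (delete): buffer="cnup" (len 4), cursors c3@0 c1@1 c2@2, authorship ....
After op 4 (insert('v')): buffer="vcvnvup" (len 7), cursors c3@1 c1@3 c2@5, authorship 3.1.2..
After op 5 (move_right): buffer="vcvnvup" (len 7), cursors c3@2 c1@4 c2@6, authorship 3.1.2..
After op 6 (delete): buffer="vvvp" (len 4), cursors c3@1 c1@2 c2@3, authorship 312.
Authorship (.=original, N=cursor N): 3 1 2 .
Index 1: author = 1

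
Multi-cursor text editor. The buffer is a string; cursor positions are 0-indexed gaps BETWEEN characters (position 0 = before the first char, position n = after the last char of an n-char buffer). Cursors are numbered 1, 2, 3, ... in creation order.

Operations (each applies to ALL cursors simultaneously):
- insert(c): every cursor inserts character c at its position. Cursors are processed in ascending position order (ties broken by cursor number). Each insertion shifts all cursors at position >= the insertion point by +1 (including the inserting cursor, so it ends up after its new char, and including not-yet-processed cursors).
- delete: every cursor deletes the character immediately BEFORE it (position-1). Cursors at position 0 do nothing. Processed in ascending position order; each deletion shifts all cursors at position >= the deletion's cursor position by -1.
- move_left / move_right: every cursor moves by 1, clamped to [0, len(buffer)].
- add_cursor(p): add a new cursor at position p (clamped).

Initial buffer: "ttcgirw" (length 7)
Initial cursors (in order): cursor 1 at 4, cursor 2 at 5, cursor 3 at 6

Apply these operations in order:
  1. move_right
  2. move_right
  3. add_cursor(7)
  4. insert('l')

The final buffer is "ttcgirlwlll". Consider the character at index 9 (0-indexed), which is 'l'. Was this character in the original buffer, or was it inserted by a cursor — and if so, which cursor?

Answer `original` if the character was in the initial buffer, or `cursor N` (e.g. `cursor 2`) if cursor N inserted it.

After op 1 (move_right): buffer="ttcgirw" (len 7), cursors c1@5 c2@6 c3@7, authorship .......
After op 2 (move_right): buffer="ttcgirw" (len 7), cursors c1@6 c2@7 c3@7, authorship .......
After op 3 (add_cursor(7)): buffer="ttcgirw" (len 7), cursors c1@6 c2@7 c3@7 c4@7, authorship .......
After op 4 (insert('l')): buffer="ttcgirlwlll" (len 11), cursors c1@7 c2@11 c3@11 c4@11, authorship ......1.234
Authorship (.=original, N=cursor N): . . . . . . 1 . 2 3 4
Index 9: author = 3

Answer: cursor 3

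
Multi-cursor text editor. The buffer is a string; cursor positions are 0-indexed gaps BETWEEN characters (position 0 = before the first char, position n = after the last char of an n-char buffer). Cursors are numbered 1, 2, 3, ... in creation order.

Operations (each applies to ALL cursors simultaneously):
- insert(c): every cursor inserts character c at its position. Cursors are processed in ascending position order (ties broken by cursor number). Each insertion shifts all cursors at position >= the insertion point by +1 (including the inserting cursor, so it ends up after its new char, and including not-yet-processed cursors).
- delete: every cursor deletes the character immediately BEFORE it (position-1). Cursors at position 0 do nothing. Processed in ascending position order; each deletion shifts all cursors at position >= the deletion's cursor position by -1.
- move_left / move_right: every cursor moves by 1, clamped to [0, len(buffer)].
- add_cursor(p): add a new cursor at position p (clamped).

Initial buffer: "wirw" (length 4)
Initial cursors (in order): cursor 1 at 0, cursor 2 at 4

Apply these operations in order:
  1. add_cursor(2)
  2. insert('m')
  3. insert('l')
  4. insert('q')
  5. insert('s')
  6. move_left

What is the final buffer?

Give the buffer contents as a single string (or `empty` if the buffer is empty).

After op 1 (add_cursor(2)): buffer="wirw" (len 4), cursors c1@0 c3@2 c2@4, authorship ....
After op 2 (insert('m')): buffer="mwimrwm" (len 7), cursors c1@1 c3@4 c2@7, authorship 1..3..2
After op 3 (insert('l')): buffer="mlwimlrwml" (len 10), cursors c1@2 c3@6 c2@10, authorship 11..33..22
After op 4 (insert('q')): buffer="mlqwimlqrwmlq" (len 13), cursors c1@3 c3@8 c2@13, authorship 111..333..222
After op 5 (insert('s')): buffer="mlqswimlqsrwmlqs" (len 16), cursors c1@4 c3@10 c2@16, authorship 1111..3333..2222
After op 6 (move_left): buffer="mlqswimlqsrwmlqs" (len 16), cursors c1@3 c3@9 c2@15, authorship 1111..3333..2222

Answer: mlqswimlqsrwmlqs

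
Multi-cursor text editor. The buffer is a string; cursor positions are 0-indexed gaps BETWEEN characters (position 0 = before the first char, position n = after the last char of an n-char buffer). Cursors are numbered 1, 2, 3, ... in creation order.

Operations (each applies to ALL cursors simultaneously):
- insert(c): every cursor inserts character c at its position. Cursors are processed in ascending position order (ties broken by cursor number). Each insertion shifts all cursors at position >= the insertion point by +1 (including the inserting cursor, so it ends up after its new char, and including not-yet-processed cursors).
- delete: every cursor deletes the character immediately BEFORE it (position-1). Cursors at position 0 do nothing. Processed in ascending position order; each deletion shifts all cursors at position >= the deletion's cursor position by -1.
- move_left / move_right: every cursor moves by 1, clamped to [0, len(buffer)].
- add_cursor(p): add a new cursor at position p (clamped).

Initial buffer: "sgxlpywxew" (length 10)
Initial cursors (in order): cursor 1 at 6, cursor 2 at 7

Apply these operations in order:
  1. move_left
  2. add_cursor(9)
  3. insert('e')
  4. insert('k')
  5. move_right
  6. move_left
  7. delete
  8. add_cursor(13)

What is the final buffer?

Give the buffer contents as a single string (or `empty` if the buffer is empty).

After op 1 (move_left): buffer="sgxlpywxew" (len 10), cursors c1@5 c2@6, authorship ..........
After op 2 (add_cursor(9)): buffer="sgxlpywxew" (len 10), cursors c1@5 c2@6 c3@9, authorship ..........
After op 3 (insert('e')): buffer="sgxlpeyewxeew" (len 13), cursors c1@6 c2@8 c3@12, authorship .....1.2...3.
After op 4 (insert('k')): buffer="sgxlpekyekwxeekw" (len 16), cursors c1@7 c2@10 c3@15, authorship .....11.22...33.
After op 5 (move_right): buffer="sgxlpekyekwxeekw" (len 16), cursors c1@8 c2@11 c3@16, authorship .....11.22...33.
After op 6 (move_left): buffer="sgxlpekyekwxeekw" (len 16), cursors c1@7 c2@10 c3@15, authorship .....11.22...33.
After op 7 (delete): buffer="sgxlpeyewxeew" (len 13), cursors c1@6 c2@8 c3@12, authorship .....1.2...3.
After op 8 (add_cursor(13)): buffer="sgxlpeyewxeew" (len 13), cursors c1@6 c2@8 c3@12 c4@13, authorship .....1.2...3.

Answer: sgxlpeyewxeew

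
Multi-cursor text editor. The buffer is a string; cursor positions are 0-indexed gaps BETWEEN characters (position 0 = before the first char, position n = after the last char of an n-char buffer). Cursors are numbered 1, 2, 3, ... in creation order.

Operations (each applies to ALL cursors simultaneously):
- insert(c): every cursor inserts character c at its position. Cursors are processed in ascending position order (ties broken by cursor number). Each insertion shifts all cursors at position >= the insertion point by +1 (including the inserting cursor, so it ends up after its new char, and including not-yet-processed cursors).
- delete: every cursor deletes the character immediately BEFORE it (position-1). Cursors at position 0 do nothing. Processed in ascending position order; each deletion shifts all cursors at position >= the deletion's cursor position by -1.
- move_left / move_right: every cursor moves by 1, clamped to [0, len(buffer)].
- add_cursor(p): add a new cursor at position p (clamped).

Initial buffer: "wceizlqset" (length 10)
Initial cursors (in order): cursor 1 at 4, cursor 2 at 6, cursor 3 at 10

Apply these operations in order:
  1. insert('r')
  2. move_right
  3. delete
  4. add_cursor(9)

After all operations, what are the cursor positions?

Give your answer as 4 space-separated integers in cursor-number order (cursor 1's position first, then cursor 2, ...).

Answer: 5 7 10 9

Derivation:
After op 1 (insert('r')): buffer="wceirzlrqsetr" (len 13), cursors c1@5 c2@8 c3@13, authorship ....1..2....3
After op 2 (move_right): buffer="wceirzlrqsetr" (len 13), cursors c1@6 c2@9 c3@13, authorship ....1..2....3
After op 3 (delete): buffer="wceirlrset" (len 10), cursors c1@5 c2@7 c3@10, authorship ....1.2...
After op 4 (add_cursor(9)): buffer="wceirlrset" (len 10), cursors c1@5 c2@7 c4@9 c3@10, authorship ....1.2...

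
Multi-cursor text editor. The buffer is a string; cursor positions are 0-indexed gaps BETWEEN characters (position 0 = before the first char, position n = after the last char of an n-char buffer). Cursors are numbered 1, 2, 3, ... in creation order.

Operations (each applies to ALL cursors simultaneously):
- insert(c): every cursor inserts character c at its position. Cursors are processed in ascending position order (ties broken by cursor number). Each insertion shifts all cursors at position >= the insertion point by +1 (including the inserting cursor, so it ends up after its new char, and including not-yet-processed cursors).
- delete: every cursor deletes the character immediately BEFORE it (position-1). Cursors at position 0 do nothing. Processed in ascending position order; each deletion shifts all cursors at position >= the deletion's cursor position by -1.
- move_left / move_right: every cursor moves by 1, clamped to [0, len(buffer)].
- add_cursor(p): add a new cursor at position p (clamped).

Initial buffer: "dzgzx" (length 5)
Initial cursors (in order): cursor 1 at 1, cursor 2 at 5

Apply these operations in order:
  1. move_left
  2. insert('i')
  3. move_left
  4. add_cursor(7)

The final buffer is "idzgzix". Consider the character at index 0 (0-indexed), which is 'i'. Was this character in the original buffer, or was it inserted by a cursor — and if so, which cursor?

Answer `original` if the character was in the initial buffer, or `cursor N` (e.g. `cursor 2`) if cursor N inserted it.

After op 1 (move_left): buffer="dzgzx" (len 5), cursors c1@0 c2@4, authorship .....
After op 2 (insert('i')): buffer="idzgzix" (len 7), cursors c1@1 c2@6, authorship 1....2.
After op 3 (move_left): buffer="idzgzix" (len 7), cursors c1@0 c2@5, authorship 1....2.
After op 4 (add_cursor(7)): buffer="idzgzix" (len 7), cursors c1@0 c2@5 c3@7, authorship 1....2.
Authorship (.=original, N=cursor N): 1 . . . . 2 .
Index 0: author = 1

Answer: cursor 1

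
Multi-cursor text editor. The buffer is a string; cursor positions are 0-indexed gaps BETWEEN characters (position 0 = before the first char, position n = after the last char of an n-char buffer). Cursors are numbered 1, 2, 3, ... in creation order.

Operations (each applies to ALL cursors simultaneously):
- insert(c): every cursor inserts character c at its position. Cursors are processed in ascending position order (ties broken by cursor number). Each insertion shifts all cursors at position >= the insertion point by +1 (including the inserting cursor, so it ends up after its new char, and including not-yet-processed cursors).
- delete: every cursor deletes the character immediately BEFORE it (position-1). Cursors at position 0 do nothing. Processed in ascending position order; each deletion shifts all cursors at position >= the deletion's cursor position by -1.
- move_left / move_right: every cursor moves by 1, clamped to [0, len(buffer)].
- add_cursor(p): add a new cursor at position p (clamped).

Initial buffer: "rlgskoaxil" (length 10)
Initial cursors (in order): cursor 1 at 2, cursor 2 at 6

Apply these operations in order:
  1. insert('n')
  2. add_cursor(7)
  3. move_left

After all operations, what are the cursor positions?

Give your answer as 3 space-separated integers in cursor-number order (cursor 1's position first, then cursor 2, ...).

After op 1 (insert('n')): buffer="rlngskonaxil" (len 12), cursors c1@3 c2@8, authorship ..1....2....
After op 2 (add_cursor(7)): buffer="rlngskonaxil" (len 12), cursors c1@3 c3@7 c2@8, authorship ..1....2....
After op 3 (move_left): buffer="rlngskonaxil" (len 12), cursors c1@2 c3@6 c2@7, authorship ..1....2....

Answer: 2 7 6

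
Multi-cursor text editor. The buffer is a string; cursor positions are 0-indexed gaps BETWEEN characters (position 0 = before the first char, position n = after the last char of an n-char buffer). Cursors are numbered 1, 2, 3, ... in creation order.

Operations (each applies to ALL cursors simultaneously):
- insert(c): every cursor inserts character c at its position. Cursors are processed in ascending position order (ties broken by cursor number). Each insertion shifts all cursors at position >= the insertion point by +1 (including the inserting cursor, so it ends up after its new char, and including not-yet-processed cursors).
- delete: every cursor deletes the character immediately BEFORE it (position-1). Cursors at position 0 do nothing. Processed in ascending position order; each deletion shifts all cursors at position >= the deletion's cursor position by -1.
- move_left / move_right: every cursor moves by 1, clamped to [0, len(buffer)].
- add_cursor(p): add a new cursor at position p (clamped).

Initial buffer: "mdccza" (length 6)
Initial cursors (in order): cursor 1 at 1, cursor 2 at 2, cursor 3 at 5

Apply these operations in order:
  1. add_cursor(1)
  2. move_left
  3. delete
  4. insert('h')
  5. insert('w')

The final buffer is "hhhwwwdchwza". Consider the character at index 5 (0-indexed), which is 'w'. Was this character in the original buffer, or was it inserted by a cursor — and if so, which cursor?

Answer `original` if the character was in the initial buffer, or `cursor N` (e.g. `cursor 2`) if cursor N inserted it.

After op 1 (add_cursor(1)): buffer="mdccza" (len 6), cursors c1@1 c4@1 c2@2 c3@5, authorship ......
After op 2 (move_left): buffer="mdccza" (len 6), cursors c1@0 c4@0 c2@1 c3@4, authorship ......
After op 3 (delete): buffer="dcza" (len 4), cursors c1@0 c2@0 c4@0 c3@2, authorship ....
After op 4 (insert('h')): buffer="hhhdchza" (len 8), cursors c1@3 c2@3 c4@3 c3@6, authorship 124..3..
After op 5 (insert('w')): buffer="hhhwwwdchwza" (len 12), cursors c1@6 c2@6 c4@6 c3@10, authorship 124124..33..
Authorship (.=original, N=cursor N): 1 2 4 1 2 4 . . 3 3 . .
Index 5: author = 4

Answer: cursor 4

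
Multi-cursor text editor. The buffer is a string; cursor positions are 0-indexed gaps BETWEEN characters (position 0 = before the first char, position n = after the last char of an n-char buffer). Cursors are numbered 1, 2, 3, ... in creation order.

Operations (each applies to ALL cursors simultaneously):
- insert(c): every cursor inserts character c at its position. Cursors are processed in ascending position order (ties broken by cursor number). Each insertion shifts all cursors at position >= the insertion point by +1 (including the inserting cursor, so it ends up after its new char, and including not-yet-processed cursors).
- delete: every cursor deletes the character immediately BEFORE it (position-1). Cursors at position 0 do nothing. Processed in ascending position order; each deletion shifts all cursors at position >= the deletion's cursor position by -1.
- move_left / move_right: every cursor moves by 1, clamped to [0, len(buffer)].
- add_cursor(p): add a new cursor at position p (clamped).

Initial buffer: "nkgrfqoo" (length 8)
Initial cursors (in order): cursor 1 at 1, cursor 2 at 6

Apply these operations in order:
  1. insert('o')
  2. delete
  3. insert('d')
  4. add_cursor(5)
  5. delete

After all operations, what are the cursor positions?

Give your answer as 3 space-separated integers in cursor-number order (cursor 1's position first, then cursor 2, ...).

After op 1 (insert('o')): buffer="nokgrfqooo" (len 10), cursors c1@2 c2@8, authorship .1.....2..
After op 2 (delete): buffer="nkgrfqoo" (len 8), cursors c1@1 c2@6, authorship ........
After op 3 (insert('d')): buffer="ndkgrfqdoo" (len 10), cursors c1@2 c2@8, authorship .1.....2..
After op 4 (add_cursor(5)): buffer="ndkgrfqdoo" (len 10), cursors c1@2 c3@5 c2@8, authorship .1.....2..
After op 5 (delete): buffer="nkgfqoo" (len 7), cursors c1@1 c3@3 c2@5, authorship .......

Answer: 1 5 3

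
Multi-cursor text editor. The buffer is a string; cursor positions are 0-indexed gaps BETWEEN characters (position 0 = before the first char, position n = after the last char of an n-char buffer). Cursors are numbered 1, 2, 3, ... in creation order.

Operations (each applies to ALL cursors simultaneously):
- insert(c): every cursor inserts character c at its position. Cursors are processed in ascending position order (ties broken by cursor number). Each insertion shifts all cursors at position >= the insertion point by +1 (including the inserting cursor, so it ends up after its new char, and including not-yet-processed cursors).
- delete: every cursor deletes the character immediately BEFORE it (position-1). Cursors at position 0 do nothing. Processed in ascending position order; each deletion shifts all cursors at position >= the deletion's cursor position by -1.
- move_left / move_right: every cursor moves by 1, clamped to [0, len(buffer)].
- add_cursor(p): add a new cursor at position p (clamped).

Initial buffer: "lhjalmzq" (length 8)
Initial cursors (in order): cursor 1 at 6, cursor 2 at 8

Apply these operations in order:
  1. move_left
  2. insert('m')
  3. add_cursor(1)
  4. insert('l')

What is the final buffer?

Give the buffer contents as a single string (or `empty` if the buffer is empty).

Answer: llhjalmlmzmlq

Derivation:
After op 1 (move_left): buffer="lhjalmzq" (len 8), cursors c1@5 c2@7, authorship ........
After op 2 (insert('m')): buffer="lhjalmmzmq" (len 10), cursors c1@6 c2@9, authorship .....1..2.
After op 3 (add_cursor(1)): buffer="lhjalmmzmq" (len 10), cursors c3@1 c1@6 c2@9, authorship .....1..2.
After op 4 (insert('l')): buffer="llhjalmlmzmlq" (len 13), cursors c3@2 c1@8 c2@12, authorship .3....11..22.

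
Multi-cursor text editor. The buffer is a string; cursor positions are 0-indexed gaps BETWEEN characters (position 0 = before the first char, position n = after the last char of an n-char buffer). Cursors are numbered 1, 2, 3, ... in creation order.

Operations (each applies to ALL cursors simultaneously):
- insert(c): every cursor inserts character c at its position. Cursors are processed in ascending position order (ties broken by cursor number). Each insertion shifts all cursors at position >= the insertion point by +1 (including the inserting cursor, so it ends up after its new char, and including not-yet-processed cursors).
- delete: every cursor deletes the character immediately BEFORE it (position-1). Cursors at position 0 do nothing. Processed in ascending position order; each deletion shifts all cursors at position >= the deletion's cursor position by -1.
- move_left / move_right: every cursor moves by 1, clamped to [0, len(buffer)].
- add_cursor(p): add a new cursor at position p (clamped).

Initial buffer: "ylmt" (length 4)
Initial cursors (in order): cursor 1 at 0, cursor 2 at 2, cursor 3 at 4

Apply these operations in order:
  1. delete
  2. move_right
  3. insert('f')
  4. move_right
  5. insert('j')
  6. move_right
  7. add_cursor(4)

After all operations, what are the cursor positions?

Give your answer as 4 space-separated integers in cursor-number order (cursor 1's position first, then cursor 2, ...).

Answer: 5 8 8 4

Derivation:
After op 1 (delete): buffer="ym" (len 2), cursors c1@0 c2@1 c3@2, authorship ..
After op 2 (move_right): buffer="ym" (len 2), cursors c1@1 c2@2 c3@2, authorship ..
After op 3 (insert('f')): buffer="yfmff" (len 5), cursors c1@2 c2@5 c3@5, authorship .1.23
After op 4 (move_right): buffer="yfmff" (len 5), cursors c1@3 c2@5 c3@5, authorship .1.23
After op 5 (insert('j')): buffer="yfmjffjj" (len 8), cursors c1@4 c2@8 c3@8, authorship .1.12323
After op 6 (move_right): buffer="yfmjffjj" (len 8), cursors c1@5 c2@8 c3@8, authorship .1.12323
After op 7 (add_cursor(4)): buffer="yfmjffjj" (len 8), cursors c4@4 c1@5 c2@8 c3@8, authorship .1.12323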